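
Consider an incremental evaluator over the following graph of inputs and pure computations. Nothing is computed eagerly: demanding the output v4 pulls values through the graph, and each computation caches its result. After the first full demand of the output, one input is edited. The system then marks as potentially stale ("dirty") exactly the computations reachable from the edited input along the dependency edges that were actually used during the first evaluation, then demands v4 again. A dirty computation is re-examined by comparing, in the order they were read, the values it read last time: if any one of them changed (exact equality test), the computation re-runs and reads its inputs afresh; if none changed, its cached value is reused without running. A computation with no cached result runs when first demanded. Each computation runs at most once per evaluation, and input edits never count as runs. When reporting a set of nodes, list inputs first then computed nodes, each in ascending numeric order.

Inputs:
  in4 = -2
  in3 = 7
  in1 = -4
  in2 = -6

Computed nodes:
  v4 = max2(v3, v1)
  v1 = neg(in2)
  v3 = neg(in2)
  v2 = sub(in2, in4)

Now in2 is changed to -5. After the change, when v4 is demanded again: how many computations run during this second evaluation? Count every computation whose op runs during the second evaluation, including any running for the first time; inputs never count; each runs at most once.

Initial pass — values computed on the first demand:
  v1 = neg(-6) = 6
  v3 = neg(-6) = 6
  v4 = max2(6, 6) = 6

Second demand — change propagation:
  v1: re-runs because in2 -6->-5; new result 5.
  v3: re-runs because in2 -6->-5; new result 5.
  v4: re-runs because v3 6->5; v1 6->5; new result 5.

Run set: v1, v3, v4 (3 run).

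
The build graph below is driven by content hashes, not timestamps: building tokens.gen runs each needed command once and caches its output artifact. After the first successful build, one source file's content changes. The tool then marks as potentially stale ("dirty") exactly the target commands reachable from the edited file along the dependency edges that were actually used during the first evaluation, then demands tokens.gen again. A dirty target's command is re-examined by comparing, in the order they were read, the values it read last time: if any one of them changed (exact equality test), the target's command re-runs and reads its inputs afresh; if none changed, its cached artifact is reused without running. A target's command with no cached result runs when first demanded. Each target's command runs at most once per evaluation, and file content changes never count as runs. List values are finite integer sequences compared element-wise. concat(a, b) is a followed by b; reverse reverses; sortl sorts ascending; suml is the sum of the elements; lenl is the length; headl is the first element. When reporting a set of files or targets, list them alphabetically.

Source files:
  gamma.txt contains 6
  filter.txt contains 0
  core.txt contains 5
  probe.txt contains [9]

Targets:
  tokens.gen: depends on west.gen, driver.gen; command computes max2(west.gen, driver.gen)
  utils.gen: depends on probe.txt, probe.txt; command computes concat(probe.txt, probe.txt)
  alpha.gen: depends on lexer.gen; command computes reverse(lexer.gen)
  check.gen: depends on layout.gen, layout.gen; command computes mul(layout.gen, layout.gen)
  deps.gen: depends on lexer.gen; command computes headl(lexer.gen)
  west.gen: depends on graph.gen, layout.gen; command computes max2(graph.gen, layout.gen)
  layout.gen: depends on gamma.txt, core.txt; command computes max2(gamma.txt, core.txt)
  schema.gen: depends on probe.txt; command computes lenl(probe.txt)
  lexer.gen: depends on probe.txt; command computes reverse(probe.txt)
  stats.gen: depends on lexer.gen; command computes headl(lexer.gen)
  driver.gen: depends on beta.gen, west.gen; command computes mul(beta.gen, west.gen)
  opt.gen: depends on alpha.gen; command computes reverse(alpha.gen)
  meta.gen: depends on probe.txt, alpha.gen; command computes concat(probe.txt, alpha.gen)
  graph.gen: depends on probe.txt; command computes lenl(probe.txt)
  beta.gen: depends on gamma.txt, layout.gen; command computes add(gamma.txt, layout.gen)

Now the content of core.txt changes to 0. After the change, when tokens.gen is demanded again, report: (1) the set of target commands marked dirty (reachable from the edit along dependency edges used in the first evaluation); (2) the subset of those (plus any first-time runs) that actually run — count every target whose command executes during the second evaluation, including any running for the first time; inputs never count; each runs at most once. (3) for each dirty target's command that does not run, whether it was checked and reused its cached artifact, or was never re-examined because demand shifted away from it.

Initial pass — values computed on the first demand:
  graph.gen = lenl([9]) = 1
  layout.gen = max2(6, 5) = 6
  beta.gen = add(6, 6) = 12
  west.gen = max2(1, 6) = 6
  driver.gen = mul(12, 6) = 72
  tokens.gen = max2(6, 72) = 72

Second demand — change propagation:
  layout.gen: re-runs because core.txt 5->0; new result 6 (unchanged).
  beta.gen: re-examined; everything it read last time is the same (gamma.txt unchanged, layout.gen unchanged) — cache 12 kept, no run.
  west.gen: re-examined; everything it read last time is the same (graph.gen unchanged, layout.gen unchanged) — cache 6 kept, no run.
  driver.gen: re-examined; everything it read last time is the same (beta.gen unchanged, west.gen unchanged) — cache 72 kept, no run.
  tokens.gen: re-examined; everything it read last time is the same (west.gen unchanged, driver.gen unchanged) — cache 72 kept, no run.

The important point: layout.gen recomputes to an identical value, and the output ends up unchanged.

Dirty set: beta.gen, driver.gen, layout.gen, tokens.gen, west.gen.
Run set: layout.gen (1 run).
Re-examined without running (cache reused): beta.gen, driver.gen, tokens.gen, west.gen.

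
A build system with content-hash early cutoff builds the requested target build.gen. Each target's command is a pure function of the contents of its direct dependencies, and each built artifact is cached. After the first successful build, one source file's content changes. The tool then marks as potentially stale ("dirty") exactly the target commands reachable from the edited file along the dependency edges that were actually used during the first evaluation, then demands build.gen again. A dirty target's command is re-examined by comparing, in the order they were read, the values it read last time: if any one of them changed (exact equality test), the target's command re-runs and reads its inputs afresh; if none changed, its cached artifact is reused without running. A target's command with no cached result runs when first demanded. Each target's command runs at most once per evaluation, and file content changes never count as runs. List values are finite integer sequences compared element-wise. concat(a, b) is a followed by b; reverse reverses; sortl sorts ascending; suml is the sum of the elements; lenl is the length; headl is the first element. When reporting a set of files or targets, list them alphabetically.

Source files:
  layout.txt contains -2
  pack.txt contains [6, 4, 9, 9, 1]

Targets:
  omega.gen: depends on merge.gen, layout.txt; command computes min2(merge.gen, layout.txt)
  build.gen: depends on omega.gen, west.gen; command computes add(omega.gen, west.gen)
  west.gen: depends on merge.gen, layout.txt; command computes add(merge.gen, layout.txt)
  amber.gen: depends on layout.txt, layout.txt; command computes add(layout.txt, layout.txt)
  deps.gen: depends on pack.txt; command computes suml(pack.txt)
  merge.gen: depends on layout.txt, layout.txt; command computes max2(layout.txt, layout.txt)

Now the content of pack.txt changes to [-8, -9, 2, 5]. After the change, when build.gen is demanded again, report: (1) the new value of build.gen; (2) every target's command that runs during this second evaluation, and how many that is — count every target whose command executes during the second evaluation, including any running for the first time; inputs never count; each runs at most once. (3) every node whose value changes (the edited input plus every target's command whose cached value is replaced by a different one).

First evaluation (everything demanded from the output):
  merge.gen = max2(-2, -2) = -2
  omega.gen = min2(-2, -2) = -2
  west.gen = add(-2, -2) = -4
  build.gen = add(-2, -4) = -6

Propagation after the edit:
  pack.txt feeds no computation that the output demands — nothing is marked dirty and nothing runs.

Key observation: pack.txt is never demanded by the output, so the edit triggers no recomputation at all.

New value of build.gen: -6.
Target commands that run: none — 0 in total.
Values that change: pack.txt.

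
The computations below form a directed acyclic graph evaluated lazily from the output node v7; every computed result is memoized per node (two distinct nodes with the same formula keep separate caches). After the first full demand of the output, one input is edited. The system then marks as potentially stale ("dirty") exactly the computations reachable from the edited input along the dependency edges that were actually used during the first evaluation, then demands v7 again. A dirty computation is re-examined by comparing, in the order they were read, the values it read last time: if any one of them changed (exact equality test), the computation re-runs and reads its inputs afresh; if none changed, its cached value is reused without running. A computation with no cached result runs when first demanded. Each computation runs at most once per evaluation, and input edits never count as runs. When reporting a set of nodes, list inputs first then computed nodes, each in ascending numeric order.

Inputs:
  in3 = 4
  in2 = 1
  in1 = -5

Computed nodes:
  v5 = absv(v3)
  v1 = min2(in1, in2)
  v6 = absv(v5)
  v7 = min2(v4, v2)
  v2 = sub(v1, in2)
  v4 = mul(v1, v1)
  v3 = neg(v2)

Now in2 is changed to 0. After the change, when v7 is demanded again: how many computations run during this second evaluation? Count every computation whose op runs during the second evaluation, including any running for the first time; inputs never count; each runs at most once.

First demand of the output computes:
  v1 = min2(-5, 1) = -5
  v2 = sub(-5, 1) = -6
  v4 = mul(-5, -5) = 25
  v7 = min2(25, -6) = -6

After the edit, cleaning proceeds:
  v1: a read changed (in2 1->0) — executes, giving -5 — identical to its old value.
  v2: a read changed (in2 1->0) — executes, giving -5.
  v4: dirty, but its reads are unchanged (v1 unchanged, v1 unchanged); cached 25 stands.
  v7: a read changed (v2 -6->-5) — executes, giving -5.

Note where the cutoff bites: v4 is checked, finds nothing changed, and keeps its cache.

3 computations run: v1, v2, v7.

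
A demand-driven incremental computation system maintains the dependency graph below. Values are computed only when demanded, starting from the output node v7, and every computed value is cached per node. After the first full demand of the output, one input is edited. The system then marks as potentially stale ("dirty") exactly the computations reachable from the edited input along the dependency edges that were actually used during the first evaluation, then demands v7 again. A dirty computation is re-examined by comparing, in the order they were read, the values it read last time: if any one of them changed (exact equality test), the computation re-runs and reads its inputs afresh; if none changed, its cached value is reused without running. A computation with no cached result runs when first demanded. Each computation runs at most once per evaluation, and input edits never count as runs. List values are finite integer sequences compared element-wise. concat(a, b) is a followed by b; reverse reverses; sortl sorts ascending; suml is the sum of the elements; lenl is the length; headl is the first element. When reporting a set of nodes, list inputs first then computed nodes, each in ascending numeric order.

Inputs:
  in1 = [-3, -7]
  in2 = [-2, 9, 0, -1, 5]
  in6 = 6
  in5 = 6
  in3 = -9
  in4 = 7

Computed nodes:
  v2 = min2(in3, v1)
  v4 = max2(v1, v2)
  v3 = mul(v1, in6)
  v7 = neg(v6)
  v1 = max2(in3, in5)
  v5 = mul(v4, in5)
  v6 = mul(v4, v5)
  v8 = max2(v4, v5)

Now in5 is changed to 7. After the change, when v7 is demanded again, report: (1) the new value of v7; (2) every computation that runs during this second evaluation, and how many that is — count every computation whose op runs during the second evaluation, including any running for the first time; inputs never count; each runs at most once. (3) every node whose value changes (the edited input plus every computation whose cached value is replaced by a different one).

First evaluation (everything demanded from the output):
  v1 = max2(-9, 6) = 6
  v2 = min2(-9, 6) = -9
  v4 = max2(6, -9) = 6
  v5 = mul(6, 6) = 36
  v6 = mul(6, 36) = 216
  v7 = neg(216) = -216

Propagation after the edit:
  v1: runs — in5 6->7; result 7.
  v2: runs — v1 6->7; result -9 (same value as before).
  v4: runs — v1 6->7; result 7.
  v5: runs — v4 6->7; in5 6->7; result 49.
  v6: runs — v4 6->7; v5 36->49; result 343.
  v7: runs — v6 216->343; result -343.

New value of v7: -343.
Computations that run: v1, v2, v4, v5, v6, v7 — 6 in total.
Values that change: in5, v1, v4, v5, v6, v7.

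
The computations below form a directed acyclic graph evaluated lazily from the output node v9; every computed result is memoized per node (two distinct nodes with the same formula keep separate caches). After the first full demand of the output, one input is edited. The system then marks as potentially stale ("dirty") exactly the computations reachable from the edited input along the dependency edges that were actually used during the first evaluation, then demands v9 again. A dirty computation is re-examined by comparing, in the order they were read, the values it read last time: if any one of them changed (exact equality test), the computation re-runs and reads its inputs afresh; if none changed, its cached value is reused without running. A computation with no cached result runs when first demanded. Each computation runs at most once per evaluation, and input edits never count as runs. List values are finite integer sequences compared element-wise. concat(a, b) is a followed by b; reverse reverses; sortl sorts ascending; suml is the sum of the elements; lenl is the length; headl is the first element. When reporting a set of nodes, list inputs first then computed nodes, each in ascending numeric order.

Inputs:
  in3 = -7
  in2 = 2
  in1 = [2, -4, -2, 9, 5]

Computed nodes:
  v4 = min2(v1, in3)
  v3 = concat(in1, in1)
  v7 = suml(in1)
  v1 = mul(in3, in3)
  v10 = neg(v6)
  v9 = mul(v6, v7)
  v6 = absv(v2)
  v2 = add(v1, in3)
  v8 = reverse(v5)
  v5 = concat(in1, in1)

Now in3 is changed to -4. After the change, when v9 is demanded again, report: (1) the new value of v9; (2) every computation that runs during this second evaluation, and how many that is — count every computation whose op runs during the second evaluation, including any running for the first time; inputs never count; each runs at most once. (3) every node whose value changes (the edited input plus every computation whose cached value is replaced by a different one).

Demanding v9 again yields 120.
4 computations run: v1, v2, v6, v9.
The nodes whose values change: in3, v1, v2, v6, v9.

First demand of the output computes:
  v1 = mul(-7, -7) = 49
  v2 = add(49, -7) = 42
  v6 = absv(42) = 42
  v7 = suml([2, -4, -2, 9, 5]) = 10
  v9 = mul(42, 10) = 420

After the edit, cleaning proceeds:
  v1: a read changed (in3 -7->-4; in3 -7->-4) — executes, giving 16.
  v2: a read changed (v1 49->16; in3 -7->-4) — executes, giving 12.
  v6: a read changed (v2 42->12) — executes, giving 12.
  v9: a read changed (v6 42->12) — executes, giving 120.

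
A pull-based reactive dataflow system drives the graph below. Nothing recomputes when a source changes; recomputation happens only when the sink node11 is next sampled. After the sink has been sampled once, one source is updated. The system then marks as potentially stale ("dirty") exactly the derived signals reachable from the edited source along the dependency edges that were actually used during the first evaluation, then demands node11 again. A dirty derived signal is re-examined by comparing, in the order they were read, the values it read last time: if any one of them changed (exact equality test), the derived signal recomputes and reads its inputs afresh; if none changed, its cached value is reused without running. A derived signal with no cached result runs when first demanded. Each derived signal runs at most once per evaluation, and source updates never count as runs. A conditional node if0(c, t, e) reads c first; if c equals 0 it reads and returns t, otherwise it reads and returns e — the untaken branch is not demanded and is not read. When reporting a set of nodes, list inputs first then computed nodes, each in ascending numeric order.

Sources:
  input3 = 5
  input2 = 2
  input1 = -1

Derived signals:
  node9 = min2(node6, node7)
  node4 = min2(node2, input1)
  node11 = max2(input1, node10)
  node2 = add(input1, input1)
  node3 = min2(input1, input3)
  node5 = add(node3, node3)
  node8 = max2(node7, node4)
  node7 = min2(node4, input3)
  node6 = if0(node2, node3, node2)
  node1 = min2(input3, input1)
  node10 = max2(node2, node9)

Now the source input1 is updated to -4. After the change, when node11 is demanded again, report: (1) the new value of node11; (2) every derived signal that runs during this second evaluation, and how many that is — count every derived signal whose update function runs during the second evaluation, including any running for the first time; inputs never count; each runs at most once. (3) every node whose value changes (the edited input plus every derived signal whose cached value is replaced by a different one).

New value of node11: -4.
Derived signals that run: node2, node4, node6, node7, node9, node10, node11 — 7 in total.
Values that change: input1, node2, node4, node6, node7, node9, node10, node11.

First evaluation (everything demanded from the output):
  node2 = add(-1, -1) = -2
  node4 = min2(-2, -1) = -2
  node6 = if0(node2=-2 -> else branch node2) = -2
  node7 = min2(-2, 5) = -2
  node9 = min2(-2, -2) = -2
  node10 = max2(-2, -2) = -2
  node11 = max2(-1, -2) = -1

Propagation after the edit:
  node2: runs — input1 -1->-4; input1 -1->-4; result -8.
  node4: runs — node2 -2->-8; input1 -1->-4; result -8.
  node6: runs — node2 -2->-8; node2 -2->-8; result -8.
  node7: runs — node4 -2->-8; result -8.
  node9: runs — node6 -2->-8; node7 -2->-8; result -8.
  node10: runs — node2 -2->-8; node9 -2->-8; result -8.
  node11: runs — input1 -1->-4; node10 -2->-8; result -4.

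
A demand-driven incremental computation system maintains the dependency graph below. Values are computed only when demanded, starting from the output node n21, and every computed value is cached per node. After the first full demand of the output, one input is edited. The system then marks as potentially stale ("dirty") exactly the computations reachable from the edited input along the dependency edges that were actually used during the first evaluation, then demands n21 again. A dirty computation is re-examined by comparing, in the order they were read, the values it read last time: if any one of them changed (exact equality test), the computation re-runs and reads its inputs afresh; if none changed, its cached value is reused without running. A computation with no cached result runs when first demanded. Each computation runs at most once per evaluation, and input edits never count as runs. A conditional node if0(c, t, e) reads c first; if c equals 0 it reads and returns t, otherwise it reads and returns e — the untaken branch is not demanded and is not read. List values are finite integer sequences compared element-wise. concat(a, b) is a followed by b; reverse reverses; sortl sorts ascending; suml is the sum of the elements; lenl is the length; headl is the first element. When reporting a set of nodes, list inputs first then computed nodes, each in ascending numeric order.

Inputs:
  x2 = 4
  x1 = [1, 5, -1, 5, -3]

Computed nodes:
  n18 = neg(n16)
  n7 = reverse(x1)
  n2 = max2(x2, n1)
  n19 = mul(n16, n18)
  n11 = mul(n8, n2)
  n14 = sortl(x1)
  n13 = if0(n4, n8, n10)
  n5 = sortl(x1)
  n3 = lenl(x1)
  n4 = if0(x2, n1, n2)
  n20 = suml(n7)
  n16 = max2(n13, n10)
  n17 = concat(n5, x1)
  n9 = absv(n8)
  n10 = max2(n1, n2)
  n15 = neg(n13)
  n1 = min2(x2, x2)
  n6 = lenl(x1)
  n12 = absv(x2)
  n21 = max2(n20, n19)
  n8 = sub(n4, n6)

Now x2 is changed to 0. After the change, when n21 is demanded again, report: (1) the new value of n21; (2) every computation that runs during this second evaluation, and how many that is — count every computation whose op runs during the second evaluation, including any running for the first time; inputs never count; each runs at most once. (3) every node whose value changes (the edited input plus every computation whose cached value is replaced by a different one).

New value of n21: 7.
Computations that run: n1, n2, n4, n6, n8, n10, n13, n16, n18, n19, n21 — 11 in total.
Values that change: x2, n1, n2, n4, n10, n13, n16, n18, n19.
Key observation: a condition flipped, so demand reaches new nodes — n6, n8 run for the first time.

First evaluation (everything demanded from the output):
  n1 = min2(4, 4) = 4
  n2 = max2(4, 4) = 4
  n4 = if0(x2=4 -> else branch n2) = 4
  n7 = reverse([1, 5, -1, 5, -3]) = [-3, 5, -1, 5, 1]
  n10 = max2(4, 4) = 4
  n13 = if0(n4=4 -> else branch n10) = 4
  n16 = max2(4, 4) = 4
  n18 = neg(4) = -4
  n19 = mul(4, -4) = -16
  n20 = suml([-3, 5, -1, 5, 1]) = 7
  n21 = max2(7, -16) = 7

Propagation after the edit:
  n1: runs — x2 4->0; x2 4->0; result 0.
  n2: runs — x2 4->0; n1 4->0; result 0.
  n4: runs — x2 4->0; n2 4->0; result 0.
  n6: demanded for the first time — runs, produces 5.
  n8: demanded for the first time — runs, produces -5.
  n10: runs — n1 4->0; n2 4->0; result 0.
  n13: runs — n4 4->0; n10 4->0; result -5.
  n16: runs — n13 4->-5; n10 4->0; result 0.
  n18: runs — n16 4->0; result 0.
  n19: runs — n16 4->0; n18 -4->0; result 0.
  n21: runs — n19 -16->0; result 7 (same value as before).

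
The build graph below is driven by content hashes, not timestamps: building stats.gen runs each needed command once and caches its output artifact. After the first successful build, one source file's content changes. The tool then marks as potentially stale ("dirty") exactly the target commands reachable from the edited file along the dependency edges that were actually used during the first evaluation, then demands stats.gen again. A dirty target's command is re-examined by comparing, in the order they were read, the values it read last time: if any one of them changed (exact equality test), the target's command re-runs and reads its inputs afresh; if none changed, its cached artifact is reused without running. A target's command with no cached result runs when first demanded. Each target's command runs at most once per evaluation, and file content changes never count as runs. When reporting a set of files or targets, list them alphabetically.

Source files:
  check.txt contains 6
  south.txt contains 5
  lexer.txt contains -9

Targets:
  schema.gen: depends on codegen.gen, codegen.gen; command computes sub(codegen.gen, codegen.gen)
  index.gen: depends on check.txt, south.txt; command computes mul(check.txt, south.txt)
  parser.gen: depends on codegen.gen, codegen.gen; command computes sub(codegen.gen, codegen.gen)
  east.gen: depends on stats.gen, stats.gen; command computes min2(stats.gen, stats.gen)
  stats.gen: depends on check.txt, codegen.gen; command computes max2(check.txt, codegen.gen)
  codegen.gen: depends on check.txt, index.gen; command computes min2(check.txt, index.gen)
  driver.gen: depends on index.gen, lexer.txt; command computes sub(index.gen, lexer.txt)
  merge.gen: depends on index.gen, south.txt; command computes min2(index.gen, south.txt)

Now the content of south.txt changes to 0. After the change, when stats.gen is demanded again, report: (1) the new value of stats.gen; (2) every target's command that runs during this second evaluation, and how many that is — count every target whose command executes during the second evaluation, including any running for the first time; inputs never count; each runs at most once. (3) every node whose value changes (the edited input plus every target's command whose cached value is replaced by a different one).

Initial pass — values computed on the first demand:
  index.gen = mul(6, 5) = 30
  codegen.gen = min2(6, 30) = 6
  stats.gen = max2(6, 6) = 6

Second demand — change propagation:
  index.gen: re-runs because south.txt 5->0; new result 0.
  codegen.gen: re-runs because index.gen 30->0; new result 0.
  stats.gen: re-runs because codegen.gen 6->0; new result 6 (unchanged).

stats.gen now evaluates to 6.
Run set: codegen.gen, index.gen, stats.gen (3 run).
Changed values: codegen.gen, index.gen, south.txt.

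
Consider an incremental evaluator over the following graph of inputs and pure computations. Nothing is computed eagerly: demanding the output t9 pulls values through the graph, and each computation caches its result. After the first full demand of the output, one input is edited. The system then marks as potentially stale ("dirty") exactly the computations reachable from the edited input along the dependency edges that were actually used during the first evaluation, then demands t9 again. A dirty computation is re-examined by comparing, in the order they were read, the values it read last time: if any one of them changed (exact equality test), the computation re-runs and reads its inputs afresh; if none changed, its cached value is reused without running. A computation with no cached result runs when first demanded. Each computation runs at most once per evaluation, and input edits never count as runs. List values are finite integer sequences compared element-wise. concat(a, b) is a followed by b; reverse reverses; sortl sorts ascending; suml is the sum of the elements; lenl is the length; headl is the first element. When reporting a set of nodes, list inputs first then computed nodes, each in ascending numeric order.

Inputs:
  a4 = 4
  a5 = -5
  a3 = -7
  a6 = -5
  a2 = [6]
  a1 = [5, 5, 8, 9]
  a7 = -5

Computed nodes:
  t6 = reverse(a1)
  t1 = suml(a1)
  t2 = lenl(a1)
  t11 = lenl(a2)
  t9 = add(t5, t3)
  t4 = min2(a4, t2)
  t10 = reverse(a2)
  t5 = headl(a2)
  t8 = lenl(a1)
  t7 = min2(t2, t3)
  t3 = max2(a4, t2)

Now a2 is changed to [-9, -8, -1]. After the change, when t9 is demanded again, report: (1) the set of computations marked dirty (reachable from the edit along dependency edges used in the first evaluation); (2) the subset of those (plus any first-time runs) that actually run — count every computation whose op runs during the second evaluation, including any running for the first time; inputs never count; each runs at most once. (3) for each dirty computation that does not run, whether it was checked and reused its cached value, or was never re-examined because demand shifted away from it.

Dirty set: t5, t9.
Run set: t5, t9 (2 run).
All dirty computations ended up running.

Initial pass — values computed on the first demand:
  t2 = lenl([5, 5, 8, 9]) = 4
  t3 = max2(4, 4) = 4
  t5 = headl([6]) = 6
  t9 = add(6, 4) = 10

Second demand — change propagation:
  t5: re-runs because a2 [6]->[-9, -8, -1]; new result -9.
  t9: re-runs because t5 6->-9; new result -5.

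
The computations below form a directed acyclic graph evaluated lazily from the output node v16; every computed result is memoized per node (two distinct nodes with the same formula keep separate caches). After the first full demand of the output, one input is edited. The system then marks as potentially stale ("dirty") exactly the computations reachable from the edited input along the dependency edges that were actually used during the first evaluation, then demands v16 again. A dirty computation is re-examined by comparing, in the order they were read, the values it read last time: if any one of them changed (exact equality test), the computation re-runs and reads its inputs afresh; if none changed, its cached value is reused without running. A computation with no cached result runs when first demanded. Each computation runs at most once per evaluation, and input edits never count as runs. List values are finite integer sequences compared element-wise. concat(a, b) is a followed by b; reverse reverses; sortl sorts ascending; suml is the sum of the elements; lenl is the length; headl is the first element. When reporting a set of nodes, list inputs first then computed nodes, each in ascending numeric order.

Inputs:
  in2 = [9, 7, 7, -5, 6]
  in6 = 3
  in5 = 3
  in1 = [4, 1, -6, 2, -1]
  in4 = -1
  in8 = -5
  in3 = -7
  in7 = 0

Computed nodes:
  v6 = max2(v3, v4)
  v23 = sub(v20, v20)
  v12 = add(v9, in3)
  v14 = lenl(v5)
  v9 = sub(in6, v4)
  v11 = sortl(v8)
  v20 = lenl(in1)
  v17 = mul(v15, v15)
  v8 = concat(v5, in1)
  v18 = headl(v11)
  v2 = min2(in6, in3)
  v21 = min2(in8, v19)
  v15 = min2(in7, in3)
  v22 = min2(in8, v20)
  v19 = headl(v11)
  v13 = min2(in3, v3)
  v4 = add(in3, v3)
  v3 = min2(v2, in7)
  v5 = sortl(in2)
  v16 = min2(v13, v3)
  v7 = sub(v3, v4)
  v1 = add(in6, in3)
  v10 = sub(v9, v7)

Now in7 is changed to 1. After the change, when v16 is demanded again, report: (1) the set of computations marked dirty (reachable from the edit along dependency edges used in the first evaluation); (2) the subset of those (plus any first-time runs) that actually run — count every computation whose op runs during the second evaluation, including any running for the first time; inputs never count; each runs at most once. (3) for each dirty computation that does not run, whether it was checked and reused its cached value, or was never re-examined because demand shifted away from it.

The edit dirties: v3, v13, v16.
1 computations run: v3.
Cache hits after checking: v13, v16.
Note the absorption at v3: it re-runs yet its value is the same, leaving the output's value untouched.

First demand of the output computes:
  v2 = min2(3, -7) = -7
  v3 = min2(-7, 0) = -7
  v13 = min2(-7, -7) = -7
  v16 = min2(-7, -7) = -7

After the edit, cleaning proceeds:
  v3: a read changed (in7 0->1) — executes, giving -7 — identical to its old value.
  v13: dirty, but its reads are unchanged (in3 unchanged, v3 unchanged); cached -7 stands.
  v16: dirty, but its reads are unchanged (v13 unchanged, v3 unchanged); cached -7 stands.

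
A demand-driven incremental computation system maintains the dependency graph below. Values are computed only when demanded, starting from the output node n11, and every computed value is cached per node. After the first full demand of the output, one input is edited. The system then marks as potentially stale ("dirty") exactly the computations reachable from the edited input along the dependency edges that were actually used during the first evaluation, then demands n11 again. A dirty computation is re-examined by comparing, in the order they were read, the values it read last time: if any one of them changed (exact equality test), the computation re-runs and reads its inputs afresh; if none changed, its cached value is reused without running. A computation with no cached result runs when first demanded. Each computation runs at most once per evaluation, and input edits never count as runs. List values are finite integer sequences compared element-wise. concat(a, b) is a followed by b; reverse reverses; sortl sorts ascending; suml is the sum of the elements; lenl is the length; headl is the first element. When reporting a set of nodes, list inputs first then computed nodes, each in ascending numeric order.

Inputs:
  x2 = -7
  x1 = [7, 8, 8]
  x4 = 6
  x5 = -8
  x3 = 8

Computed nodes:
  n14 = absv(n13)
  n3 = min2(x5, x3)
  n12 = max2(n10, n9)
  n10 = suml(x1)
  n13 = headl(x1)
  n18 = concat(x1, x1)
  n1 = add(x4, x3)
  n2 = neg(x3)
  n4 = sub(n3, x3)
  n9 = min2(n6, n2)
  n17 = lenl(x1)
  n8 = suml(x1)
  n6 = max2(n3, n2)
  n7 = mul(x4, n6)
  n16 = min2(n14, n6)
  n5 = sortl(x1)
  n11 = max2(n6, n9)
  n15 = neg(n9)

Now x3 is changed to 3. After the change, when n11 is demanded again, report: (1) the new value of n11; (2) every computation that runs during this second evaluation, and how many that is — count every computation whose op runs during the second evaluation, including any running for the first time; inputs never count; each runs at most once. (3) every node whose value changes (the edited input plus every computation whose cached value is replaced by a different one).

New value of n11: -3.
Computations that run: n2, n3, n6, n9, n11 — 5 in total.
Values that change: x3, n2, n6, n9, n11.

First evaluation (everything demanded from the output):
  n2 = neg(8) = -8
  n3 = min2(-8, 8) = -8
  n6 = max2(-8, -8) = -8
  n9 = min2(-8, -8) = -8
  n11 = max2(-8, -8) = -8

Propagation after the edit:
  n2: runs — x3 8->3; result -3.
  n3: runs — x3 8->3; result -8 (same value as before).
  n6: runs — n2 -8->-3; result -3.
  n9: runs — n6 -8->-3; n2 -8->-3; result -3.
  n11: runs — n6 -8->-3; n9 -8->-3; result -3.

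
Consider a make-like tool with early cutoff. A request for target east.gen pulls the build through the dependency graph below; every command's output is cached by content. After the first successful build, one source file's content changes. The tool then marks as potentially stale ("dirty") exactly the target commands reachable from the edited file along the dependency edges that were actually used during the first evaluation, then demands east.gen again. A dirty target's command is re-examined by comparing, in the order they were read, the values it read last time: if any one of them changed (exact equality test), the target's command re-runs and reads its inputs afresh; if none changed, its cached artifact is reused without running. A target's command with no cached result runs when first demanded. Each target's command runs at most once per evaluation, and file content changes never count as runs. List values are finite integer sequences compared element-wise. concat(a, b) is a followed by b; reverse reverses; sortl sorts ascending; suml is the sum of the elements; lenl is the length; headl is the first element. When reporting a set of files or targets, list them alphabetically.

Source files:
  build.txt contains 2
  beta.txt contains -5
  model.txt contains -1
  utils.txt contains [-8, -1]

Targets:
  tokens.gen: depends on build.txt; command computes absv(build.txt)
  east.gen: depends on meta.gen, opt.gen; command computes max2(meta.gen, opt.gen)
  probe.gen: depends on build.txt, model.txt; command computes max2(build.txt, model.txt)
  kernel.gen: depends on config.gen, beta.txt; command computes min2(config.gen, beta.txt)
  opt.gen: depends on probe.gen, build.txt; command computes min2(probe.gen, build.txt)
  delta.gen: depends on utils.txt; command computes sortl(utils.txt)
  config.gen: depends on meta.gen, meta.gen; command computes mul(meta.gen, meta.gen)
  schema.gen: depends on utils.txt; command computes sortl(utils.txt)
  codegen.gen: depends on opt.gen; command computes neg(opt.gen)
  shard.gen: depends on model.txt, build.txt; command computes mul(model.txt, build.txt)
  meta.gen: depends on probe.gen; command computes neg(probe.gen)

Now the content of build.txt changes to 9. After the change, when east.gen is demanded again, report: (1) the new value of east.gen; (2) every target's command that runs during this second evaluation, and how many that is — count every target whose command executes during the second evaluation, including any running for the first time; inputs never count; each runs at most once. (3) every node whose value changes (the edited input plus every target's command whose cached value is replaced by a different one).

First demand of the output computes:
  probe.gen = max2(2, -1) = 2
  meta.gen = neg(2) = -2
  opt.gen = min2(2, 2) = 2
  east.gen = max2(-2, 2) = 2

After the edit, cleaning proceeds:
  probe.gen: a read changed (build.txt 2->9) — executes, giving 9.
  meta.gen: a read changed (probe.gen 2->9) — executes, giving -9.
  opt.gen: a read changed (probe.gen 2->9; build.txt 2->9) — executes, giving 9.
  east.gen: a read changed (meta.gen -2->-9; opt.gen 2->9) — executes, giving 9.

Demanding east.gen again yields 9.
4 target commands run: east.gen, meta.gen, opt.gen, probe.gen.
The nodes whose values change: build.txt, east.gen, meta.gen, opt.gen, probe.gen.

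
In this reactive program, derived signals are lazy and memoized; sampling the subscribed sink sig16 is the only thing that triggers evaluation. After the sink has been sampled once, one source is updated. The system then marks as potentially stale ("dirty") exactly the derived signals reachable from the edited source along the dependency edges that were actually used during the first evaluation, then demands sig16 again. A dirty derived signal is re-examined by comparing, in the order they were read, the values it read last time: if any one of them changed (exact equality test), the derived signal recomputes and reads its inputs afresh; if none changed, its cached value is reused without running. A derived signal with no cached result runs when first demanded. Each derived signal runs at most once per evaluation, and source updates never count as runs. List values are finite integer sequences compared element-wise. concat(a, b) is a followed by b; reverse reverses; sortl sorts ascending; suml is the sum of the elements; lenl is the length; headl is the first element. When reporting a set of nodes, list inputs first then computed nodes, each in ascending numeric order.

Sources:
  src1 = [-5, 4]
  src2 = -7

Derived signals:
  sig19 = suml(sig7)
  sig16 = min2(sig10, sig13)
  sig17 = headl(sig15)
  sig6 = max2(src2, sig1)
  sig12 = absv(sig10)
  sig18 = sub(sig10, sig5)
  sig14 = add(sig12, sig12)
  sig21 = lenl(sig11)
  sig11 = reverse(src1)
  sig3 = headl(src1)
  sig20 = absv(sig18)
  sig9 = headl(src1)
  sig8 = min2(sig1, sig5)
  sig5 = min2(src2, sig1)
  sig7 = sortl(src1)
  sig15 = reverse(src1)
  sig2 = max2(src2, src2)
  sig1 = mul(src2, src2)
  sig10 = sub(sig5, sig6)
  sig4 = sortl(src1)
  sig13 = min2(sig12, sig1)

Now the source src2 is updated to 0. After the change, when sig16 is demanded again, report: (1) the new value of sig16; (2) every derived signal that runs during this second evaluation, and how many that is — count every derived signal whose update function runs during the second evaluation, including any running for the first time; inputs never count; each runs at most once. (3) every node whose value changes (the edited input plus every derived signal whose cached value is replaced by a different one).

Demanding sig16 again yields 0.
7 derived signals run: sig1, sig5, sig6, sig10, sig12, sig13, sig16.
The nodes whose values change: src2, sig1, sig5, sig6, sig10, sig12, sig13, sig16.

First demand of the output computes:
  sig1 = mul(-7, -7) = 49
  sig5 = min2(-7, 49) = -7
  sig6 = max2(-7, 49) = 49
  sig10 = sub(-7, 49) = -56
  sig12 = absv(-56) = 56
  sig13 = min2(56, 49) = 49
  sig16 = min2(-56, 49) = -56

After the edit, cleaning proceeds:
  sig1: a read changed (src2 -7->0; src2 -7->0) — executes, giving 0.
  sig5: a read changed (src2 -7->0; sig1 49->0) — executes, giving 0.
  sig6: a read changed (src2 -7->0; sig1 49->0) — executes, giving 0.
  sig10: a read changed (sig5 -7->0; sig6 49->0) — executes, giving 0.
  sig12: a read changed (sig10 -56->0) — executes, giving 0.
  sig13: a read changed (sig12 56->0; sig1 49->0) — executes, giving 0.
  sig16: a read changed (sig10 -56->0; sig13 49->0) — executes, giving 0.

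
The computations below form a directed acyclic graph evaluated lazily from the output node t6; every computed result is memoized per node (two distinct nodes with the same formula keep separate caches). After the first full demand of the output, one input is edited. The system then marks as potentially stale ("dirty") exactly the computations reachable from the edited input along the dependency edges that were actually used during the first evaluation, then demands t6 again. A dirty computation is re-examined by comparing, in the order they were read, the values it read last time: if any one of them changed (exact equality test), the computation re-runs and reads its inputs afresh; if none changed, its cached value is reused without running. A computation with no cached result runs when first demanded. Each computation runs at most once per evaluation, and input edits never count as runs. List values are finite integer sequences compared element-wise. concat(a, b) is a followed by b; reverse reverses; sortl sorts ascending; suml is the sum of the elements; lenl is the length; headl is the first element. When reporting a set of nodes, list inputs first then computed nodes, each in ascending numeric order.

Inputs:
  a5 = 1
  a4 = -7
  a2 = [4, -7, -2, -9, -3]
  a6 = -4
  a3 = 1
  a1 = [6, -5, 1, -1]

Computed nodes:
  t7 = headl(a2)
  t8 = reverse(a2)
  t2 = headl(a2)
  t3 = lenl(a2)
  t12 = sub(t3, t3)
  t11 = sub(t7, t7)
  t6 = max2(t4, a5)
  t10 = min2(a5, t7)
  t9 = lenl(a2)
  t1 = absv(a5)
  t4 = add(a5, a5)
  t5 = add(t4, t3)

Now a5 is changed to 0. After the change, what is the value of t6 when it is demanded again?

First demand of the output computes:
  t4 = add(1, 1) = 2
  t6 = max2(2, 1) = 2

After the edit, cleaning proceeds:
  t4: a read changed (a5 1->0; a5 1->0) — executes, giving 0.
  t6: a read changed (t4 2->0; a5 1->0) — executes, giving 0.

Demanding t6 again yields 0.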